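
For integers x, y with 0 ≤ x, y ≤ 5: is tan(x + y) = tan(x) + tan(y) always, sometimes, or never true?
It holds at (x, y) = (0, 2) (both sides equal tan(2) ≈ -2.185), but fails at (x, y) = (5, 5) (LHS = tan(10) ≈ 0.6484, RHS = 2·tan(5) ≈ -6.761).

Answer: Sometimes true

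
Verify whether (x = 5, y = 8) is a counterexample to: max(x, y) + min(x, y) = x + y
No

Substituting x = 5, y = 8:
LHS = max(5, 8) + min(5, 8) = 13
RHS = 5 + 8 = 13

The sides agree, so this pair does not disprove the claim.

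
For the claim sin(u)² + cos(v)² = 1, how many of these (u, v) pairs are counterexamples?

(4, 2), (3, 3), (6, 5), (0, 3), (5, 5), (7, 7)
3

Testing each pair:
(4, 2): LHS = cos(2)² + sin(4)² ≈ 0.7459, RHS = 1 → counterexample
(3, 3): LHS = sin(3)² + cos(3)² = 1, RHS = 1 → satisfies claim
(6, 5): LHS = sin(6)² + cos(5)² ≈ 0.1585, RHS = 1 → counterexample
(0, 3): LHS = cos(3)² ≈ 0.9801, RHS = 1 → counterexample
(5, 5): LHS = cos(5)² + sin(5)² = 1, RHS = 1 → satisfies claim
(7, 7): LHS = sin(7)² + cos(7)² = 1, RHS = 1 → satisfies claim

That makes 3 counterexamples.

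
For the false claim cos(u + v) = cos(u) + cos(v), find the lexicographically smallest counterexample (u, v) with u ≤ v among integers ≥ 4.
(u, v) = (4, 4)

Substituting (4, 4) into the claim:
LHS = cos(4 + 4) = cos(8) ≈ -0.1455
RHS = cos(4) + cos(4) = 2·cos(4) ≈ -1.307

Since LHS ≠ RHS, this pair disproves the claim, and no lexicographically smaller pair (u ≤ v, integers ≥ 4) does.

For instance (5, 8) is also a counterexample (LHS = cos(13) ≈ 0.9074, RHS = cos(8) + cos(5) ≈ 0.1382), but it's lexicographically larger.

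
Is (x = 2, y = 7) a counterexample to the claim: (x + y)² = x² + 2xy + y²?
No

Substituting x = 2, y = 7:
LHS = (2 + 7)² = 81
RHS = 2² + 2·2·7 + 7² = 81

The sides agree, so this pair does not disprove the claim.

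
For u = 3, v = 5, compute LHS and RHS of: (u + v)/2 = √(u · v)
LHS = (3 + 5)/2 = 4
RHS = √(3 · 5) = √(15) ≈ 3.873

LHS ≠ RHS (they differ by about 0.127), so the equation does not hold here.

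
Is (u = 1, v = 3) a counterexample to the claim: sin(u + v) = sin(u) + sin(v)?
Yes

Substituting u = 1, v = 3:
LHS = sin(1 + 3) = sin(4) ≈ -0.7568
RHS = sin(1) + sin(3) ≈ 0.9826

Since LHS ≠ RHS, this pair disproves the claim.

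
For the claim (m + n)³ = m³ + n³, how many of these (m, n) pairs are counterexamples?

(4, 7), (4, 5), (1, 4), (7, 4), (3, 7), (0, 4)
Testing each pair:
(4, 7): LHS = 1331, RHS = 407 → counterexample
(4, 5): LHS = 729, RHS = 189 → counterexample
(1, 4): LHS = 125, RHS = 65 → counterexample
(7, 4): LHS = 1331, RHS = 407 → counterexample
(3, 7): LHS = 1000, RHS = 370 → counterexample
(0, 4): LHS = 64, RHS = 64 → satisfies claim

That makes 5 counterexamples.

Answer: 5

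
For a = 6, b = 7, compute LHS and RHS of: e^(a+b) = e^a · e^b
LHS = e^(6+7) = e^13 ≈ 442413.4
RHS = e^6 · e^7 = e^13 ≈ 442413.4

LHS = RHS: the two sides agree.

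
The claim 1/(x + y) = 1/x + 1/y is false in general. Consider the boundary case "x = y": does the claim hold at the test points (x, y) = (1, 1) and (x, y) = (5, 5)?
No, fails at both test points

At (1, 1): LHS = 1/2 ≠ RHS = 2
At (5, 5): LHS = 1/10 ≠ RHS = 2/5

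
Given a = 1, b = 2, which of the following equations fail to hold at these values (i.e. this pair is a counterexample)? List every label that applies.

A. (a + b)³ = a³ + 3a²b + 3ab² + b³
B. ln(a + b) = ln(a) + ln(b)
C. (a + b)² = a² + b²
Evaluating each claim at the given values:
A. LHS = 27, RHS = 27 → holds here (LHS = RHS)
B. LHS = ln(3) ≈ 1.099, RHS = ln(2) ≈ 0.6931 → fails here (LHS ≠ RHS)
C. LHS = 9, RHS = 5 → fails here (LHS ≠ RHS)

Answer: B, C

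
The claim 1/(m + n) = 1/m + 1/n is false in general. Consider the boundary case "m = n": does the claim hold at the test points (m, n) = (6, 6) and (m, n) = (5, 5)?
No, fails at both test points

At (6, 6): LHS = 1/12 ≠ RHS = 1/3
At (5, 5): LHS = 1/10 ≠ RHS = 2/5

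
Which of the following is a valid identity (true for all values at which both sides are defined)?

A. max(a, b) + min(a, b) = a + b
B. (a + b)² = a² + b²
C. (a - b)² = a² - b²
A

A: holds — e.g. at (1, 5), both sides equal 6.
B: fails at (2, 4) — LHS = 36, RHS = 20.
C: fails at (4, 5) — LHS = 1, RHS = -9.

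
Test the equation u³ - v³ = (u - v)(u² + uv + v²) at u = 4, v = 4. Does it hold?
Substituting u = 4, v = 4:

LHS = 4³ - 4³ = 0
RHS = (4 - 4)(4² + 4·4 + 4²) = 0

LHS = RHS, so the equation holds at this point.

Answer: Holds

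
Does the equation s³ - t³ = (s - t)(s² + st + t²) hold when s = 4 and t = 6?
Substituting s = 4, t = 6:

LHS = 4³ - 6³ = -152
RHS = (4 - 6)(4² + 4·6 + 6²) = -152

LHS = RHS, so the equation holds at this point.

Answer: Holds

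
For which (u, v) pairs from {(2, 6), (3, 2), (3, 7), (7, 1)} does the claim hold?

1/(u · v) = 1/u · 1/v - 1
None

Testing each pair:
(2, 6): LHS = 1/12, RHS = -11/12 → fails
(3, 2): LHS = 1/6, RHS = -5/6 → fails
(3, 7): LHS = 1/21, RHS = -20/21 → fails
(7, 1): LHS = 1/7, RHS = -6/7 → fails

No pair satisfies the claim.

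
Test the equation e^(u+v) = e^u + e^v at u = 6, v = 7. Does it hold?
Substituting u = 6, v = 7:

LHS = e^(6+7) = e^13 ≈ 442413.4
RHS = e^6 + e^7 ≈ 1500

LHS ≠ RHS, so the equation does not hold at this point.

Answer: Fails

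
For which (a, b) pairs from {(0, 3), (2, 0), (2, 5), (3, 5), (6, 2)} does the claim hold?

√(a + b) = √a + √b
Testing each pair:
(0, 3): LHS = √(3) ≈ 1.732, RHS = √(3) ≈ 1.732 → holds
(2, 0): LHS = √(2) ≈ 1.414, RHS = √(2) ≈ 1.414 → holds
(2, 5): LHS = √(7) ≈ 2.646, RHS = √(2) + √(5) ≈ 3.65 → fails
(3, 5): LHS = 2·√(2) ≈ 2.828, RHS = √(3) + √(5) ≈ 3.968 → fails
(6, 2): LHS = 2·√(2) ≈ 2.828, RHS = √(2) + √(6) ≈ 3.864 → fails

2 of 5 pairs satisfy the claim.

Answer: (0, 3), (2, 0)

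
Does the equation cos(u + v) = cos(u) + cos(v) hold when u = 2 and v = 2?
Substituting u = 2, v = 2:

LHS = cos(2 + 2) = cos(4) ≈ -0.6536
RHS = cos(2) + cos(2) = 2·cos(2) ≈ -0.8323

LHS ≠ RHS, so the equation does not hold at this point.

Answer: Fails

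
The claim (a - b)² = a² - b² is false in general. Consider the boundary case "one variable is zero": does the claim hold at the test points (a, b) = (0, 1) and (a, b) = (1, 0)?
Only at (1, 0)

At (0, 1): LHS = 1 ≠ RHS = -1
At (1, 0): LHS = 1, RHS = 1 → equal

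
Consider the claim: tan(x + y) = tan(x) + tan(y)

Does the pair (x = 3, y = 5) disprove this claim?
Yes

Substituting x = 3, y = 5:
LHS = tan(3 + 5) = tan(8) ≈ -6.8
RHS = tan(3) + tan(5) ≈ -3.523

Since LHS ≠ RHS, this pair disproves the claim.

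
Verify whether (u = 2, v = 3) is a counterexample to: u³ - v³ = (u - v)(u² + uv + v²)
Substituting u = 2, v = 3:
LHS = 2³ - 3³ = -19
RHS = (2 - 3)(2² + 2·3 + 3²) = -19

The sides agree, so this pair does not disprove the claim.

Answer: No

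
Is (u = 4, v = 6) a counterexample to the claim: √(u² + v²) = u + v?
Substituting u = 4, v = 6:
LHS = √(4² + 6²) = 2·√(13) ≈ 7.211
RHS = 4 + 6 = 10

Since LHS ≠ RHS, this pair disproves the claim.

Answer: Yes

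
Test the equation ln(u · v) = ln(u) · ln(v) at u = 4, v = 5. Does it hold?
Fails

Substituting u = 4, v = 5:

LHS = ln(4 · 5) = ln(20) ≈ 2.996
RHS = ln(4) · ln(5) ≈ 2.231

LHS ≠ RHS, so the equation does not hold at this point.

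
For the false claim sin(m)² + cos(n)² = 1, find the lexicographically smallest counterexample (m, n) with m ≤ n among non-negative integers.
(m, n) = (0, 1)

At (0, 0): both sides equal 1, so it holds there.

Substituting (0, 1) into the claim:
LHS = sin(0)² + cos(1)² = cos(1)² ≈ 0.2919
RHS = 1

Since LHS ≠ RHS, this pair disproves the claim, and no lexicographically smaller pair (m ≤ n, non-negative integers) does.

For instance (1, 5) is also a counterexample (LHS = cos(5)² + sin(1)² ≈ 0.7885, RHS = 1), but it's lexicographically larger.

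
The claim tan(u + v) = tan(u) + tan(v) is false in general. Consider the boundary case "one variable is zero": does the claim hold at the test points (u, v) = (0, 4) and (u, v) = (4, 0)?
At (0, 4): LHS = tan(4) ≈ 1.158, RHS = tan(4) ≈ 1.158 → equal
At (4, 0): LHS = tan(4) ≈ 1.158, RHS = tan(4) ≈ 1.158 → equal

So the claim does hold at both of these boundary points, even though it is not an identity.

Answer: Yes, holds at both test points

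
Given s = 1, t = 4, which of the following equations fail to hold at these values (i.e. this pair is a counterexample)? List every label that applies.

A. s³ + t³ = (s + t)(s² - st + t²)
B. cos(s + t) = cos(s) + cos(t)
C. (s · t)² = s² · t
B, C

Evaluating each claim at the given values:
A. LHS = 65, RHS = 65 → holds here (LHS = RHS)
B. LHS = cos(5) ≈ 0.2837, RHS = cos(4) + cos(1) ≈ -0.1133 → fails here (LHS ≠ RHS)
C. LHS = 16, RHS = 4 → fails here (LHS ≠ RHS)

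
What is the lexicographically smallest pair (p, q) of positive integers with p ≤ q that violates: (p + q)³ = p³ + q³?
(p, q) = (1, 1)

Substituting (1, 1) into the claim:
LHS = (1 + 1)³ = 8
RHS = 1³ + 1³ = 2

Since LHS ≠ RHS, this pair disproves the claim, and no lexicographically smaller pair (p ≤ q, positive integers) does.

For instance (1, 5) is also a counterexample (LHS = 216, RHS = 126), but it's lexicographically larger.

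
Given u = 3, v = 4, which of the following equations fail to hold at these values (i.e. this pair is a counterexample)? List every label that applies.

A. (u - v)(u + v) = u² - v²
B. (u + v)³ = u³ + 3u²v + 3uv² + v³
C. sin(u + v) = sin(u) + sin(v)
C

Evaluating each claim at the given values:
A. LHS = -7, RHS = -7 → holds here (LHS = RHS)
B. LHS = 343, RHS = 343 → holds here (LHS = RHS)
C. LHS = sin(7) ≈ 0.657, RHS = sin(4) + sin(3) ≈ -0.6157 → fails here (LHS ≠ RHS)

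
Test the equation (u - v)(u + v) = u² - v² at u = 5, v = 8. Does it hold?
Holds

Substituting u = 5, v = 8:

LHS = (5 - 8)(5 + 8) = -39
RHS = 5² - 8² = -39

LHS = RHS, so the equation holds at this point.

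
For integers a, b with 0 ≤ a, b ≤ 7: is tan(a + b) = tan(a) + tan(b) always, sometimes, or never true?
Sometimes true

It holds at (a, b) = (6, 0) (both sides equal tan(6) ≈ -0.291), but fails at (a, b) = (5, 1) (LHS = tan(6) ≈ -0.291, RHS = tan(5) + tan(1) ≈ -1.823).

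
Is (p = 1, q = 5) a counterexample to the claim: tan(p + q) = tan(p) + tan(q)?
Substituting p = 1, q = 5:
LHS = tan(1 + 5) = tan(6) ≈ -0.291
RHS = tan(1) + tan(5) ≈ -1.823

Since LHS ≠ RHS, this pair disproves the claim.

Answer: Yes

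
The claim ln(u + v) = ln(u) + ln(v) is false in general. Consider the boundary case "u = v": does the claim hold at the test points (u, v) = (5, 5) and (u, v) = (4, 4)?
At (5, 5): LHS = ln(10) ≈ 2.303 ≠ RHS = 2·ln(5) ≈ 3.219
At (4, 4): LHS = ln(8) ≈ 2.079 ≠ RHS = 2·ln(4) ≈ 2.773

Answer: No, fails at both test points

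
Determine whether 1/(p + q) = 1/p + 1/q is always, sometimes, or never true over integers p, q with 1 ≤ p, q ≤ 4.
The claim fails for every pair in the range. For instance at (p, q) = (2, 4): LHS = 1/6, RHS = 3/4.

Answer: Never true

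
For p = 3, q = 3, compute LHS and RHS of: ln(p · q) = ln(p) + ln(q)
LHS = ln(3 · 3) = ln(9) ≈ 2.197
RHS = ln(3) + ln(3) = 2·ln(3) ≈ 2.197

LHS = RHS: the two sides agree.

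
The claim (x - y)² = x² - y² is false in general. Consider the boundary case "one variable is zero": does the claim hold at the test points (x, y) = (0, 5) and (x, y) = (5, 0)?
Only at (5, 0)

At (0, 5): LHS = 25 ≠ RHS = -25
At (5, 0): LHS = 25, RHS = 25 → equal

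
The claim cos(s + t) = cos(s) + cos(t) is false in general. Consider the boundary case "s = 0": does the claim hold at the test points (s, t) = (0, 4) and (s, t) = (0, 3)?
At (0, 4): LHS = cos(4) ≈ -0.6536 ≠ RHS = cos(4) + 1 ≈ 0.3464
At (0, 3): LHS = cos(3) ≈ -0.99 ≠ RHS = cos(3) + 1 ≈ 0.01001

Answer: No, fails at both test points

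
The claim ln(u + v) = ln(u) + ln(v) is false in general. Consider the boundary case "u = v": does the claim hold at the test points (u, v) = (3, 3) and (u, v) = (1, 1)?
No, fails at both test points

At (3, 3): LHS = ln(6) ≈ 1.792 ≠ RHS = 2·ln(3) ≈ 2.197
At (1, 1): LHS = ln(2) ≈ 0.6931 ≠ RHS = 0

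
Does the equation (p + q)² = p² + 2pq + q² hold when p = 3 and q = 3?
Holds

Substituting p = 3, q = 3:

LHS = (3 + 3)² = 36
RHS = 3² + 2·3·3 + 3² = 36

LHS = RHS, so the equation holds at this point.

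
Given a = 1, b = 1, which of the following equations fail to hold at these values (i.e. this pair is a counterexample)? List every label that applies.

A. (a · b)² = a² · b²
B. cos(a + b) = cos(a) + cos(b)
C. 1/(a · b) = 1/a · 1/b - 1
B, C

Evaluating each claim at the given values:
A. LHS = 1, RHS = 1 → holds here (LHS = RHS)
B. LHS = cos(2) ≈ -0.4161, RHS = 2·cos(1) ≈ 1.081 → fails here (LHS ≠ RHS)
C. LHS = 1, RHS = 0 → fails here (LHS ≠ RHS)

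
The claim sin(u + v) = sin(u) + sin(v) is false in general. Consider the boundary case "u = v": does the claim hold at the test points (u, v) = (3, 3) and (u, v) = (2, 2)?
No, fails at both test points

At (3, 3): LHS = sin(6) ≈ -0.2794 ≠ RHS = 2·sin(3) ≈ 0.2822
At (2, 2): LHS = sin(4) ≈ -0.7568 ≠ RHS = 2·sin(2) ≈ 1.819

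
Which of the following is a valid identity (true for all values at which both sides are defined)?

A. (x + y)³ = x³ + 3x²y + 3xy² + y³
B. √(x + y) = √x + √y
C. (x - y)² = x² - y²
A

A: holds — e.g. at (1, 2), both sides equal 27.
B: fails at (2, 2) — LHS = 2, RHS = 2·√(2) ≈ 2.828.
C: fails at (2, 4) — LHS = 4, RHS = -12.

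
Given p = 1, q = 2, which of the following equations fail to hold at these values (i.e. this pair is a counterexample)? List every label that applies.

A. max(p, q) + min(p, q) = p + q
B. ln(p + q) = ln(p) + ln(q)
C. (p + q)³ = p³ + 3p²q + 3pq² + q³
Evaluating each claim at the given values:
A. LHS = 3, RHS = 3 → holds here (LHS = RHS)
B. LHS = ln(3) ≈ 1.099, RHS = ln(2) ≈ 0.6931 → fails here (LHS ≠ RHS)
C. LHS = 27, RHS = 27 → holds here (LHS = RHS)

Answer: B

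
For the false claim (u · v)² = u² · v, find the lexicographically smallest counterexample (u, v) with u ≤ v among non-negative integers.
(u, v) = (1, 2)

At (0, 0): both sides equal 0, so it holds there.
At (1, 1): both sides equal 1, so it holds there.

Substituting (1, 2) into the claim:
LHS = (1 · 2)² = 4
RHS = 1² · 2 = 2

Since LHS ≠ RHS, this pair disproves the claim, and no lexicographically smaller pair (u ≤ v, non-negative integers) does.

For instance (2, 4) is also a counterexample (LHS = 64, RHS = 16), but it's lexicographically larger.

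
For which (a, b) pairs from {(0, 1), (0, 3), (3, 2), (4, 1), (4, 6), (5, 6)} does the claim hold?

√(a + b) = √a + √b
Testing each pair:
(0, 1): LHS = 1, RHS = 1 → holds
(0, 3): LHS = √(3) ≈ 1.732, RHS = √(3) ≈ 1.732 → holds
(3, 2): LHS = √(5) ≈ 2.236, RHS = √(2) + √(3) ≈ 3.146 → fails
(4, 1): LHS = √(5) ≈ 2.236, RHS = 3 → fails
(4, 6): LHS = √(10) ≈ 3.162, RHS = 2 + √(6) ≈ 4.449 → fails
(5, 6): LHS = √(11) ≈ 3.317, RHS = √(5) + √(6) ≈ 4.686 → fails

2 of 6 pairs satisfy the claim.

Answer: (0, 1), (0, 3)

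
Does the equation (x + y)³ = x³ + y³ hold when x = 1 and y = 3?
Substituting x = 1, y = 3:

LHS = (1 + 3)³ = 64
RHS = 1³ + 3³ = 28

LHS ≠ RHS, so the equation does not hold at this point.

Answer: Fails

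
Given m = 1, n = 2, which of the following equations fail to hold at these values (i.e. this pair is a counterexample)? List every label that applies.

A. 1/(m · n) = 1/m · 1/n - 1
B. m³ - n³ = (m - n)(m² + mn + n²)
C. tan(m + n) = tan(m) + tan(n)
A, C

Evaluating each claim at the given values:
A. LHS = 1/2, RHS = -1/2 → fails here (LHS ≠ RHS)
B. LHS = -7, RHS = -7 → holds here (LHS = RHS)
C. LHS = tan(3) ≈ -0.1425, RHS = tan(2) + tan(1) ≈ -0.6276 → fails here (LHS ≠ RHS)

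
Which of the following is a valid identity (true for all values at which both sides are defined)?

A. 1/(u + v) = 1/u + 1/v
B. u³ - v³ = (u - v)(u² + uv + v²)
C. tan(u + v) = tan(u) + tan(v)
B

A: fails at (1, 5) — LHS = 1/6, RHS = 6/5.
B: holds — e.g. at (0, 1), both sides equal -1.
C: fails at (5, 5) — LHS = tan(10) ≈ 0.6484, RHS = 2·tan(5) ≈ -6.761.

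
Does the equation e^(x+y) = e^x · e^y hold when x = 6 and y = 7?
Holds

Substituting x = 6, y = 7:

LHS = e^(6+7) = e^13 ≈ 442413.4
RHS = e^6 · e^7 = e^13 ≈ 442413.4

LHS = RHS, so the equation holds at this point.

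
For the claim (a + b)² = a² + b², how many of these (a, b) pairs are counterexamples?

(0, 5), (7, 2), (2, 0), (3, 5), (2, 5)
3

Testing each pair:
(0, 5): LHS = 25, RHS = 25 → satisfies claim
(7, 2): LHS = 81, RHS = 53 → counterexample
(2, 0): LHS = 4, RHS = 4 → satisfies claim
(3, 5): LHS = 64, RHS = 34 → counterexample
(2, 5): LHS = 49, RHS = 29 → counterexample

That makes 3 counterexamples.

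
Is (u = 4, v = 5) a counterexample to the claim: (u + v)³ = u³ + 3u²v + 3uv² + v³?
No

Substituting u = 4, v = 5:
LHS = (4 + 5)³ = 729
RHS = 4³ + 3·4²·5 + 3·4·5² + 5³ = 729

The sides agree, so this pair does not disprove the claim.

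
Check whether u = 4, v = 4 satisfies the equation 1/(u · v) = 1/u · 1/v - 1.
Substituting u = 4, v = 4:

LHS = 1/(4 · 4) = 1/16
RHS = 1/4 · 1/4 - 1 = -15/16

LHS ≠ RHS, so the equation does not hold at this point.

Answer: Fails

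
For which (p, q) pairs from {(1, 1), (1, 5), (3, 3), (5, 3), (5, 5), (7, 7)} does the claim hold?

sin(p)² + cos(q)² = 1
(1, 1), (3, 3), (5, 5), (7, 7)

Testing each pair:
(1, 1): LHS = cos(1)² + sin(1)² = 1, RHS = 1 → holds
(1, 5): LHS = cos(5)² + sin(1)² ≈ 0.7885, RHS = 1 → fails
(3, 3): LHS = sin(3)² + cos(3)² = 1, RHS = 1 → holds
(5, 3): LHS = sin(5)² + cos(3)² ≈ 1.9, RHS = 1 → fails
(5, 5): LHS = cos(5)² + sin(5)² = 1, RHS = 1 → holds
(7, 7): LHS = sin(7)² + cos(7)² = 1, RHS = 1 → holds

4 of 6 pairs satisfy the claim.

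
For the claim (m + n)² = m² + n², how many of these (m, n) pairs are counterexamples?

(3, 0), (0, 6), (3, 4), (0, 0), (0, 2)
Testing each pair:
(3, 0): LHS = 9, RHS = 9 → satisfies claim
(0, 6): LHS = 36, RHS = 36 → satisfies claim
(3, 4): LHS = 49, RHS = 25 → counterexample
(0, 0): LHS = 0, RHS = 0 → satisfies claim
(0, 2): LHS = 4, RHS = 4 → satisfies claim

That makes 1 counterexample.

Answer: 1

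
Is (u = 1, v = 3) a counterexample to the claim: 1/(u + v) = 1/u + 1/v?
Substituting u = 1, v = 3:
LHS = 1/(1 + 3) = 1/4
RHS = 1/1 + 1/3 = 4/3

Since LHS ≠ RHS, this pair disproves the claim.

Answer: Yes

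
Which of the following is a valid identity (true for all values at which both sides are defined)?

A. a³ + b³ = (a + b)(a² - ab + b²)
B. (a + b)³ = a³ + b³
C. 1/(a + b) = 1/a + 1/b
A

A: holds — e.g. at (0, 1), both sides equal 1.
B: fails at (2, 3) — LHS = 125, RHS = 35.
C: fails at (5, 8) — LHS = 1/13, RHS = 13/40.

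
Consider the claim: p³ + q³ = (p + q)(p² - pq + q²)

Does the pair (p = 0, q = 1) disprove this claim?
No

Substituting p = 0, q = 1:
LHS = 0³ + 1³ = 1
RHS = (0 + 1)(0² - 0·1 + 1²) = 1

The sides agree, so this pair does not disprove the claim.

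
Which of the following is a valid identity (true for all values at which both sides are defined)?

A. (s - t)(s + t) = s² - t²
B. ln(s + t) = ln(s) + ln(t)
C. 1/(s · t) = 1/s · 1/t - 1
A: holds — e.g. at (3, 7), both sides equal -40.
B: fails at (1, 4) — LHS = ln(5) ≈ 1.609, RHS = ln(4) ≈ 1.386.
C: fails at (5, 8) — LHS = 1/40, RHS = -39/40.

Answer: A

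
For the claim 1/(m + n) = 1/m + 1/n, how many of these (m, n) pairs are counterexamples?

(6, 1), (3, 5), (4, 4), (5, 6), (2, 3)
Testing each pair:
(6, 1): LHS = 1/7, RHS = 7/6 → counterexample
(3, 5): LHS = 1/8, RHS = 8/15 → counterexample
(4, 4): LHS = 1/8, RHS = 1/2 → counterexample
(5, 6): LHS = 1/11, RHS = 11/30 → counterexample
(2, 3): LHS = 1/5, RHS = 5/6 → counterexample

That makes 5 counterexamples.

Answer: 5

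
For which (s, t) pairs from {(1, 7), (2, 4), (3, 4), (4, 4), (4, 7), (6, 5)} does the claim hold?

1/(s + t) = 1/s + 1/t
Testing each pair:
(1, 7): LHS = 1/8, RHS = 8/7 → fails
(2, 4): LHS = 1/6, RHS = 3/4 → fails
(3, 4): LHS = 1/7, RHS = 7/12 → fails
(4, 4): LHS = 1/8, RHS = 1/2 → fails
(4, 7): LHS = 1/11, RHS = 11/28 → fails
(6, 5): LHS = 1/11, RHS = 11/30 → fails

No pair satisfies the claim.

Answer: None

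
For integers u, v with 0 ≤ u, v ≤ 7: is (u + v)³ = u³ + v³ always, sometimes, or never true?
It holds at (u, v) = (0, 7) (both sides equal 343), but fails at (u, v) = (7, 1) (LHS = 512, RHS = 344).

Answer: Sometimes true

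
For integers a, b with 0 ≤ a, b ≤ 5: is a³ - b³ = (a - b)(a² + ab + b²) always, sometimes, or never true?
Always true

The identity holds for every pair in the range. For instance at (a, b) = (2, 0): both sides equal 8.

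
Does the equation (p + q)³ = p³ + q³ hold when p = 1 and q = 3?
Substituting p = 1, q = 3:

LHS = (1 + 3)³ = 64
RHS = 1³ + 3³ = 28

LHS ≠ RHS, so the equation does not hold at this point.

Answer: Fails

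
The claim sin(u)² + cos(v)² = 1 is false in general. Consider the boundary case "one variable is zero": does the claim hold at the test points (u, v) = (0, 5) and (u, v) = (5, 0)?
At (0, 5): LHS = cos(5)² ≈ 0.08046 ≠ RHS = 1
At (5, 0): LHS = sin(5)² + 1 ≈ 1.92 ≠ RHS = 1

Answer: No, fails at both test points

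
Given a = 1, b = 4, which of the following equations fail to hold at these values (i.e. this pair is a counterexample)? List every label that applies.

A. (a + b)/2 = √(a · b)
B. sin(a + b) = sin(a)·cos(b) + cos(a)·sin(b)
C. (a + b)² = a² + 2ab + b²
A

Evaluating each claim at the given values:
A. LHS = 5/2, RHS = 2 → fails here (LHS ≠ RHS)
B. LHS = sin(5) ≈ -0.9589, RHS = sin(1)·cos(4) + sin(4)·cos(1) ≈ -0.9589 → holds here (LHS = RHS)
C. LHS = 25, RHS = 25 → holds here (LHS = RHS)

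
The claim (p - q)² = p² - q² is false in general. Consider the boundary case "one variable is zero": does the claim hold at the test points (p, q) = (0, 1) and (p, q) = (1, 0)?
Only at (1, 0)

At (0, 1): LHS = 1 ≠ RHS = -1
At (1, 0): LHS = 1, RHS = 1 → equal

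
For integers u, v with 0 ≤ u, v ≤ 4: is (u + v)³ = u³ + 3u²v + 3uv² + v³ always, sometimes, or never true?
Always true

The identity holds for every pair in the range. For instance at (u, v) = (3, 2): both sides equal 125.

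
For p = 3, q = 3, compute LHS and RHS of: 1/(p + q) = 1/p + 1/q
LHS = 1/(3 + 3) = 1/6
RHS = 1/3 + 1/3 = 2/3

LHS ≠ RHS, so the equation does not hold here.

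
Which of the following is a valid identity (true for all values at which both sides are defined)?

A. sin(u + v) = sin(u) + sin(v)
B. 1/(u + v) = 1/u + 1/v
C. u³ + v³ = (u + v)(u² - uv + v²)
A: fails at (5, 5) — LHS = sin(10) ≈ -0.544, RHS = 2·sin(5) ≈ -1.918.
B: fails at (2, 4) — LHS = 1/6, RHS = 3/4.
C: holds — e.g. at (5, 8), both sides equal 637.

Answer: C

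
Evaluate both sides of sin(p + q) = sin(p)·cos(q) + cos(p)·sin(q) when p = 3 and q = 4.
LHS = sin(3 + 4) = sin(7) ≈ 0.657
RHS = sin(3)·cos(4) + cos(3)·sin(4) = sin(3)·cos(4) + sin(4)·cos(3) ≈ 0.657

LHS = RHS: the two sides agree.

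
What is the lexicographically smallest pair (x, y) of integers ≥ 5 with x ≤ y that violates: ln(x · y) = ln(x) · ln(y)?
Substituting (5, 5) into the claim:
LHS = ln(5 · 5) = ln(25) ≈ 3.219
RHS = ln(5) · ln(5) = ln(5)² ≈ 2.59

Since LHS ≠ RHS, this pair disproves the claim, and no lexicographically smaller pair (x ≤ y, integers ≥ 5) does.

For instance (6, 11) is also a counterexample (LHS = ln(66) ≈ 4.19, RHS = ln(6)·ln(11) ≈ 4.296), but it's lexicographically larger.

Answer: (x, y) = (5, 5)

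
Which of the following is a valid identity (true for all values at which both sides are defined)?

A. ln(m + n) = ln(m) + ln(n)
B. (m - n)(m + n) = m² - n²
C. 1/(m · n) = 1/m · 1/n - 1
B

A: fails at (3, 7) — LHS = ln(10) ≈ 2.303, RHS = ln(3) + ln(7) ≈ 3.045.
B: holds — e.g. at (3, 4), both sides equal -7.
C: fails at (4, 6) — LHS = 1/24, RHS = -23/24.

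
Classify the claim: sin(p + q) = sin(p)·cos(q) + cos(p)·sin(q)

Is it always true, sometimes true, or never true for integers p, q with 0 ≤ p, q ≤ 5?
The identity holds for every pair in the range. For instance at (p, q) = (3, 1): both sides equal sin(4) ≈ -0.7568.

Answer: Always true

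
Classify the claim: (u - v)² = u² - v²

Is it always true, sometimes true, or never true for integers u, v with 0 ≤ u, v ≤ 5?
It holds at (u, v) = (4, 0) (both sides equal 16), but fails at (u, v) = (2, 5) (LHS = 9, RHS = -21).

Answer: Sometimes true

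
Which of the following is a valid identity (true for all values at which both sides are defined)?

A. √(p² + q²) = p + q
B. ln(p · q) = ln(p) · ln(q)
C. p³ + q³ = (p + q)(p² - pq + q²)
C

A: fails at (2, 4) — LHS = 2·√(5) ≈ 4.472, RHS = 6.
B: fails at (3, 7) — LHS = ln(21) ≈ 3.045, RHS = ln(3)·ln(7) ≈ 2.138.
C: holds — e.g. at (2, 5), both sides equal 133.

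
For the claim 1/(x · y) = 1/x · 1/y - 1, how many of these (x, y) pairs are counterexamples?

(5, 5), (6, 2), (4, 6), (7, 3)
4

Testing each pair:
(5, 5): LHS = 1/25, RHS = -24/25 → counterexample
(6, 2): LHS = 1/12, RHS = -11/12 → counterexample
(4, 6): LHS = 1/24, RHS = -23/24 → counterexample
(7, 3): LHS = 1/21, RHS = -20/21 → counterexample

That makes 4 counterexamples.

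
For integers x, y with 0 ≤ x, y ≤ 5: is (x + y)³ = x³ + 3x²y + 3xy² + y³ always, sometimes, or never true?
The identity holds for every pair in the range. For instance at (x, y) = (5, 4): both sides equal 729.

Answer: Always true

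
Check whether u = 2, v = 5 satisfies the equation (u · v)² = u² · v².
Holds

Substituting u = 2, v = 5:

LHS = (2 · 5)² = 100
RHS = 2² · 5² = 100

LHS = RHS, so the equation holds at this point.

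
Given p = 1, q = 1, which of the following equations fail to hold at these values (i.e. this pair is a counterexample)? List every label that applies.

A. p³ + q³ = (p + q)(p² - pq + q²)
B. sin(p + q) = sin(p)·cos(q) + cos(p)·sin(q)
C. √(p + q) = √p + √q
C

Evaluating each claim at the given values:
A. LHS = 2, RHS = 2 → holds here (LHS = RHS)
B. LHS = sin(2) ≈ 0.9093, RHS = 2·sin(1)·cos(1) ≈ 0.9093 → holds here (LHS = RHS)
C. LHS = √(2) ≈ 1.414, RHS = 2 → fails here (LHS ≠ RHS)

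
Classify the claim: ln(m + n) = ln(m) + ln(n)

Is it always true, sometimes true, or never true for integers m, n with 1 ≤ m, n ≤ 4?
It holds at (m, n) = (2, 2) (both sides equal ln(4) ≈ 1.386), but fails at (m, n) = (1, 4) (LHS = ln(5) ≈ 1.609, RHS = ln(4) ≈ 1.386).

Answer: Sometimes true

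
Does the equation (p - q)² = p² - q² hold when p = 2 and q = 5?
Fails

Substituting p = 2, q = 5:

LHS = (2 - 5)² = 9
RHS = 2² - 5² = -21

LHS ≠ RHS, so the equation does not hold at this point.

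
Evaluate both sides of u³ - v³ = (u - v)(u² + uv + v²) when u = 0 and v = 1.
LHS = 0³ - 1³ = -1
RHS = (0 - 1)(0² + 0·1 + 1²) = -1

LHS = RHS: the two sides agree.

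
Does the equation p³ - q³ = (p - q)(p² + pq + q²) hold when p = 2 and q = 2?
Holds

Substituting p = 2, q = 2:

LHS = 2³ - 2³ = 0
RHS = (2 - 2)(2² + 2·2 + 2²) = 0

LHS = RHS, so the equation holds at this point.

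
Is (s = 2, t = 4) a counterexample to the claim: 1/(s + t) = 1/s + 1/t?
Yes

Substituting s = 2, t = 4:
LHS = 1/(2 + 4) = 1/6
RHS = 1/2 + 1/4 = 3/4

Since LHS ≠ RHS, this pair disproves the claim.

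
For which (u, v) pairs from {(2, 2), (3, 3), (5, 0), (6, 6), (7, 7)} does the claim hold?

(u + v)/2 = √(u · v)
Testing each pair:
(2, 2): LHS = 2, RHS = 2 → holds
(3, 3): LHS = 3, RHS = 3 → holds
(5, 0): LHS = 5/2, RHS = 0 → fails
(6, 6): LHS = 6, RHS = 6 → holds
(7, 7): LHS = 7, RHS = 7 → holds

4 of 5 pairs satisfy the claim.

Answer: (2, 2), (3, 3), (6, 6), (7, 7)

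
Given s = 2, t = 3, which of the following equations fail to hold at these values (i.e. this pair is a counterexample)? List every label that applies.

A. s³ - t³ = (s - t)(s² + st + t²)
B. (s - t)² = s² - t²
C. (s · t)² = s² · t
B, C

Evaluating each claim at the given values:
A. LHS = -19, RHS = -19 → holds here (LHS = RHS)
B. LHS = 1, RHS = -5 → fails here (LHS ≠ RHS)
C. LHS = 36, RHS = 12 → fails here (LHS ≠ RHS)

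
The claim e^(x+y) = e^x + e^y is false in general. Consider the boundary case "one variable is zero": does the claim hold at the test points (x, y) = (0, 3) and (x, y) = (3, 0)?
At (0, 3): LHS = e^3 ≈ 20.09 ≠ RHS = 1 + e^3 ≈ 21.09
At (3, 0): LHS = e^3 ≈ 20.09 ≠ RHS = 1 + e^3 ≈ 21.09

Answer: No, fails at both test points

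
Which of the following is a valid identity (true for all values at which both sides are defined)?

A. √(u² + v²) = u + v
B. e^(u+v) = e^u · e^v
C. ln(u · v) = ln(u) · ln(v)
A: fails at (1, 1) — LHS = √(2) ≈ 1.414, RHS = 2.
B: holds — e.g. at (4, 4), both sides equal e^8 ≈ 2981.
C: fails at (4, 5) — LHS = ln(20) ≈ 2.996, RHS = ln(4)·ln(5) ≈ 2.231.

Answer: B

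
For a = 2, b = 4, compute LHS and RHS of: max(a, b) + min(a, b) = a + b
LHS = max(2, 4) + min(2, 4) = 6
RHS = 2 + 4 = 6

LHS = RHS: the two sides agree.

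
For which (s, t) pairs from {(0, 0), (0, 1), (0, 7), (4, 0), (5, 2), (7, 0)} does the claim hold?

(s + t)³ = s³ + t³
(0, 0), (0, 1), (0, 7), (4, 0), (7, 0)

Testing each pair:
(0, 0): LHS = 0, RHS = 0 → holds
(0, 1): LHS = 1, RHS = 1 → holds
(0, 7): LHS = 343, RHS = 343 → holds
(4, 0): LHS = 64, RHS = 64 → holds
(5, 2): LHS = 343, RHS = 133 → fails
(7, 0): LHS = 343, RHS = 343 → holds

5 of 6 pairs satisfy the claim.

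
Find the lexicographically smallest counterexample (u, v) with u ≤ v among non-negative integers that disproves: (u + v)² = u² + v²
(u, v) = (1, 1)

At (0, 6): both sides equal 36, so it holds there.

Substituting (1, 1) into the claim:
LHS = (1 + 1)² = 4
RHS = 1² + 1² = 2

Since LHS ≠ RHS, this pair disproves the claim, and no lexicographically smaller pair (u ≤ v, non-negative integers) does.

For instance (2, 7) is also a counterexample (LHS = 81, RHS = 53), but it's lexicographically larger.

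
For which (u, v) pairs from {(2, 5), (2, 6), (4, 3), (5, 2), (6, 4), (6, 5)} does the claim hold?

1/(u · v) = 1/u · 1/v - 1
Testing each pair:
(2, 5): LHS = 1/10, RHS = -9/10 → fails
(2, 6): LHS = 1/12, RHS = -11/12 → fails
(4, 3): LHS = 1/12, RHS = -11/12 → fails
(5, 2): LHS = 1/10, RHS = -9/10 → fails
(6, 4): LHS = 1/24, RHS = -23/24 → fails
(6, 5): LHS = 1/30, RHS = -29/30 → fails

No pair satisfies the claim.

Answer: None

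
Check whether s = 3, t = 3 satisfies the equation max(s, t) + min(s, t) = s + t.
Holds

Substituting s = 3, t = 3:

LHS = max(3, 3) + min(3, 3) = 6
RHS = 3 + 3 = 6

LHS = RHS, so the equation holds at this point.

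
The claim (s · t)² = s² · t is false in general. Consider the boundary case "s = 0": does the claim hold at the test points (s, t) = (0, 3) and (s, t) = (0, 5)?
At (0, 3): LHS = 0, RHS = 0 → equal
At (0, 5): LHS = 0, RHS = 0 → equal

So the claim does hold at both of these boundary points, even though it is not an identity.

Answer: Yes, holds at both test points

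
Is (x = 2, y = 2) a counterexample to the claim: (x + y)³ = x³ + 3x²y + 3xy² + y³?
No

Substituting x = 2, y = 2:
LHS = (2 + 2)³ = 64
RHS = 2³ + 3·2²·2 + 3·2·2² + 2³ = 64

The sides agree, so this pair does not disprove the claim.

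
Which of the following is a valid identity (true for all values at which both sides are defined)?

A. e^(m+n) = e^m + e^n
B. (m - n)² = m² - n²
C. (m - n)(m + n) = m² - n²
A: fails at (3, 7) — LHS = e^10 ≈ 22026.5, RHS = e^3 + e^7 ≈ 1117.
B: fails at (1, 5) — LHS = 16, RHS = -24.
C: holds — e.g. at (3, 4), both sides equal -7.

Answer: C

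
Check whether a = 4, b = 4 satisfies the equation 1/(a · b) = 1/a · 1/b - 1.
Substituting a = 4, b = 4:

LHS = 1/(4 · 4) = 1/16
RHS = 1/4 · 1/4 - 1 = -15/16

LHS ≠ RHS, so the equation does not hold at this point.

Answer: Fails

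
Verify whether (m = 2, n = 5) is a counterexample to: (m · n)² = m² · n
Substituting m = 2, n = 5:
LHS = (2 · 5)² = 100
RHS = 2² · 5 = 20

Since LHS ≠ RHS, this pair disproves the claim.

Answer: Yes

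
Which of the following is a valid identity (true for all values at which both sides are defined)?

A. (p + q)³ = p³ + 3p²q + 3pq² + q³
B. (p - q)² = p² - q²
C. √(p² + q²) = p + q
A

A: holds — e.g. at (0, 1), both sides equal 1.
B: fails at (3, 5) — LHS = 4, RHS = -16.
C: fails at (2, 4) — LHS = 2·√(5) ≈ 4.472, RHS = 6.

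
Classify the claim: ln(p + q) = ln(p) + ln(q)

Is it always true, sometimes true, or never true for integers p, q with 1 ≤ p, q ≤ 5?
Sometimes true

It holds at (p, q) = (2, 2) (both sides equal ln(4) ≈ 1.386), but fails at (p, q) = (3, 5) (LHS = ln(8) ≈ 2.079, RHS = ln(3) + ln(5) ≈ 2.708).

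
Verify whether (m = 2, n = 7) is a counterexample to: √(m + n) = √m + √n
Substituting m = 2, n = 7:
LHS = √(2 + 7) = 3
RHS = √2 + √7 = √(2) + √(7) ≈ 4.06

Since LHS ≠ RHS, this pair disproves the claim.

Answer: Yes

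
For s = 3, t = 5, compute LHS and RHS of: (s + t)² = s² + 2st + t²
LHS = (3 + 5)² = 64
RHS = 3² + 2·3·5 + 5² = 64

LHS = RHS: the two sides agree.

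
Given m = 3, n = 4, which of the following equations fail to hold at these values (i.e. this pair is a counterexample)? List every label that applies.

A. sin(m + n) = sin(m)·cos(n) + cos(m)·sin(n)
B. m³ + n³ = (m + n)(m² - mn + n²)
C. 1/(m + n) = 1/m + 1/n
Evaluating each claim at the given values:
A. LHS = sin(7) ≈ 0.657, RHS = sin(3)·cos(4) + sin(4)·cos(3) ≈ 0.657 → holds here (LHS = RHS)
B. LHS = 91, RHS = 91 → holds here (LHS = RHS)
C. LHS = 1/7, RHS = 7/12 → fails here (LHS ≠ RHS)

Answer: C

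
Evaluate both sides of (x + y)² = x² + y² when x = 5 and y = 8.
LHS = (5 + 8)² = 169
RHS = 5² + 8² = 89

LHS ≠ RHS, so the equation does not hold here.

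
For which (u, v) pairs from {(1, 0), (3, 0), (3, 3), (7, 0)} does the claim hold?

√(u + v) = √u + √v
Testing each pair:
(1, 0): LHS = 1, RHS = 1 → holds
(3, 0): LHS = √(3) ≈ 1.732, RHS = √(3) ≈ 1.732 → holds
(3, 3): LHS = √(6) ≈ 2.449, RHS = 2·√(3) ≈ 3.464 → fails
(7, 0): LHS = √(7) ≈ 2.646, RHS = √(7) ≈ 2.646 → holds

3 of 4 pairs satisfy the claim.

Answer: (1, 0), (3, 0), (7, 0)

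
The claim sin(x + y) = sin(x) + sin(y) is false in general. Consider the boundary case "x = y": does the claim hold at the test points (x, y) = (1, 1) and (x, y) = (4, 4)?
At (1, 1): LHS = sin(2) ≈ 0.9093 ≠ RHS = 2·sin(1) ≈ 1.683
At (4, 4): LHS = sin(8) ≈ 0.9894 ≠ RHS = 2·sin(4) ≈ -1.514

Answer: No, fails at both test points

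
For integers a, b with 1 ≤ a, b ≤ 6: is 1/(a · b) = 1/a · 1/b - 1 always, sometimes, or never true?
The claim fails for every pair in the range. For instance at (a, b) = (3, 4): LHS = 1/12, RHS = -11/12.

Answer: Never true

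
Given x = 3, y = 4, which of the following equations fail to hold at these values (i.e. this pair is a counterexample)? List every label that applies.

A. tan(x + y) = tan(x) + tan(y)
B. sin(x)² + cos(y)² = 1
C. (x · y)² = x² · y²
Evaluating each claim at the given values:
A. LHS = tan(7) ≈ 0.8714, RHS = tan(3) + tan(4) ≈ 1.015 → fails here (LHS ≠ RHS)
B. LHS = sin(3)² + cos(4)² ≈ 0.4472, RHS = 1 → fails here (LHS ≠ RHS)
C. LHS = 144, RHS = 144 → holds here (LHS = RHS)

Answer: A, B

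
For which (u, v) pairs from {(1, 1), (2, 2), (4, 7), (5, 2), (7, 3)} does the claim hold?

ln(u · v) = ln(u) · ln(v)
Testing each pair:
(1, 1): LHS = 0, RHS = 0 → holds
(2, 2): LHS = ln(4) ≈ 1.386, RHS = ln(2)² ≈ 0.4805 → fails
(4, 7): LHS = ln(28) ≈ 3.332, RHS = ln(4)·ln(7) ≈ 2.698 → fails
(5, 2): LHS = ln(10) ≈ 2.303, RHS = ln(2)·ln(5) ≈ 1.116 → fails
(7, 3): LHS = ln(21) ≈ 3.045, RHS = ln(3)·ln(7) ≈ 2.138 → fails

1 of 5 pairs satisfies the claim.

Answer: (1, 1)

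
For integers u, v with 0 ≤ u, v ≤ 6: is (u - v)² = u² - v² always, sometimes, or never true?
It holds at (u, v) = (6, 0) (both sides equal 36), but fails at (u, v) = (3, 2) (LHS = 1, RHS = 5).

Answer: Sometimes true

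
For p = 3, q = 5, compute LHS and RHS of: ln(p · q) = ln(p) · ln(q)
LHS = ln(3 · 5) = ln(15) ≈ 2.708
RHS = ln(3) · ln(5) ≈ 1.768

LHS ≠ RHS (they differ by about 0.9399), so the equation does not hold here.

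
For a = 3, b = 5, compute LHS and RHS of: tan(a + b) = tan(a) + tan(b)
LHS = tan(3 + 5) = tan(8) ≈ -6.8
RHS = tan(3) + tan(5) ≈ -3.523

LHS ≠ RHS (they differ by about 3.277), so the equation does not hold here.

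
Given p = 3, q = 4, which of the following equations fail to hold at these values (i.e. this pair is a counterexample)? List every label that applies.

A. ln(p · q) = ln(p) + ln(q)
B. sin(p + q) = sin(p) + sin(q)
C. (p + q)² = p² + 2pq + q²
B

Evaluating each claim at the given values:
A. LHS = ln(12) ≈ 2.485, RHS = ln(3) + ln(4) ≈ 2.485 → holds here (LHS = RHS)
B. LHS = sin(7) ≈ 0.657, RHS = sin(4) + sin(3) ≈ -0.6157 → fails here (LHS ≠ RHS)
C. LHS = 49, RHS = 49 → holds here (LHS = RHS)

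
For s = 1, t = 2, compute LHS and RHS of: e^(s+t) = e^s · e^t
LHS = e^(1+2) = e^3 ≈ 20.09
RHS = e^1 · e^2 = e^3 ≈ 20.09

LHS = RHS: the two sides agree.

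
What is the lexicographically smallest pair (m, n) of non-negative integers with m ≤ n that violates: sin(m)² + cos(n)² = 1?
(m, n) = (0, 1)

At (0, 0): both sides equal 1, so it holds there.

Substituting (0, 1) into the claim:
LHS = sin(0)² + cos(1)² = cos(1)² ≈ 0.2919
RHS = 1

Since LHS ≠ RHS, this pair disproves the claim, and no lexicographically smaller pair (m ≤ n, non-negative integers) does.

For instance (2, 3) is also a counterexample (LHS = sin(2)² + cos(3)² ≈ 1.807, RHS = 1), but it's lexicographically larger.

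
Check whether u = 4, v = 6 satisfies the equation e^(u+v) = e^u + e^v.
Fails

Substituting u = 4, v = 6:

LHS = e^(4+6) = e^10 ≈ 22026.5
RHS = e^4 + e^6 ≈ 458

LHS ≠ RHS, so the equation does not hold at this point.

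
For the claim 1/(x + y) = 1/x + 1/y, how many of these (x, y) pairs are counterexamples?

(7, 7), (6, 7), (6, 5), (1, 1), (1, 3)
5

Testing each pair:
(7, 7): LHS = 1/14, RHS = 2/7 → counterexample
(6, 7): LHS = 1/13, RHS = 13/42 → counterexample
(6, 5): LHS = 1/11, RHS = 11/30 → counterexample
(1, 1): LHS = 1/2, RHS = 2 → counterexample
(1, 3): LHS = 1/4, RHS = 4/3 → counterexample

That makes 5 counterexamples.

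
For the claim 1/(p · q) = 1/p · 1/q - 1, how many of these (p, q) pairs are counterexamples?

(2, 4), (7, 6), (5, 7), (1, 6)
Testing each pair:
(2, 4): LHS = 1/8, RHS = -7/8 → counterexample
(7, 6): LHS = 1/42, RHS = -41/42 → counterexample
(5, 7): LHS = 1/35, RHS = -34/35 → counterexample
(1, 6): LHS = 1/6, RHS = -5/6 → counterexample

That makes 4 counterexamples.

Answer: 4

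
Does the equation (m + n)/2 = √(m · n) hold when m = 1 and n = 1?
Holds

Substituting m = 1, n = 1:

LHS = (1 + 1)/2 = 1
RHS = √(1 · 1) = 1

LHS = RHS, so the equation holds at this point.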